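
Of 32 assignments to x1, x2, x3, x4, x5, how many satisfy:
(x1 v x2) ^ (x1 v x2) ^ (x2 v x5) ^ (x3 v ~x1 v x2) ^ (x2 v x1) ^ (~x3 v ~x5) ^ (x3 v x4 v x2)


CNF with 7 clauses over 5 vars (32 assignments).
An assignment satisfies CNF iff every clause has >=1 true literal.
Check each row (bits = x1,x2,x3,x4,x5; clause T/F shown):
  row 0 [00000]: clauses=FFFTFTF -> 0
  row 1 [00001]: clauses=FFTTFTF -> 0
  row 2 [00010]: clauses=FFFTFTT -> 0
  row 3 [00011]: clauses=FFTTFTT -> 0
  row 4 [00100]: clauses=FFFTFTT -> 0
  row 5 [00101]: clauses=FFTTFFT -> 0
  row 6 [00110]: clauses=FFFTFTT -> 0
  row 7 [00111]: clauses=FFTTFFT -> 0
  row 8 [01000]: clauses=TTTTTTT -> 1
  row 9 [01001]: clauses=TTTTTTT -> 1
  row 10 [01010]: clauses=TTTTTTT -> 1
  row 11 [01011]: clauses=TTTTTTT -> 1
  row 12 [01100]: clauses=TTTTTTT -> 1
  row 13 [01101]: clauses=TTTTTFT -> 0
  row 14 [01110]: clauses=TTTTTTT -> 1
  row 15 [01111]: clauses=TTTTTFT -> 0
  row 16 [10000]: clauses=TTFFTTF -> 0
  row 17 [10001]: clauses=TTTFTTF -> 0
  row 18 [10010]: clauses=TTFFTTT -> 0
  row 19 [10011]: clauses=TTTFTTT -> 0
  row 20 [10100]: clauses=TTFTTTT -> 0
  row 21 [10101]: clauses=TTTTTFT -> 0
  row 22 [10110]: clauses=TTFTTTT -> 0
  row 23 [10111]: clauses=TTTTTFT -> 0
  row 24 [11000]: clauses=TTTTTTT -> 1
  row 25 [11001]: clauses=TTTTTTT -> 1
  row 26 [11010]: clauses=TTTTTTT -> 1
  row 27 [11011]: clauses=TTTTTTT -> 1
  row 28 [11100]: clauses=TTTTTTT -> 1
  row 29 [11101]: clauses=TTTTTFT -> 0
  row 30 [11110]: clauses=TTTTTTT -> 1
  row 31 [11111]: clauses=TTTTTFT -> 0
Full result column, 8 rows per line (x1,x2 fixed per line; x3,x4,x5 runs 000..111 left to right):
  rows 0-7 [x1,x2=00]: 00000000  (ones: 0)
  rows 8-15 [x1,x2=01]: 11111010  (ones: 6)
  rows 16-23 [x1,x2=10]: 00000000  (ones: 0)
  rows 24-31 [x1,x2=11]: 11111010  (ones: 6)
Satisfying assignments = 0+6+0+6 = 12

12


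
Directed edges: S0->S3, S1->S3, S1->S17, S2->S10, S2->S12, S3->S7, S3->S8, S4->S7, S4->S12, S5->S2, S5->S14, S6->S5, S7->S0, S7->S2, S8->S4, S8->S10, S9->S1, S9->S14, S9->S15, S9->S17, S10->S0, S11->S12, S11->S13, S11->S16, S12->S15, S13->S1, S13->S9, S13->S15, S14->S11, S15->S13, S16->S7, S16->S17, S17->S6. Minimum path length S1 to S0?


BFS layer-by-layer from S1:
  dist 0: {S1}
  dist 1: {S3, S17}
  dist 2: {S6, S7, S8}
  dist 3: {S0, S2, S4, S5, S10}
  -> S0 reached at distance 3
Shortest path length = 3

3


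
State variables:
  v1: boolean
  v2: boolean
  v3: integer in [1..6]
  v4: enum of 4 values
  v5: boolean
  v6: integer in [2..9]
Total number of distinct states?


State space = product of domain sizes of all variables.
Domain sizes:
  v1 (boolean): 2
  v2 (boolean): 2
  v3 (integer in [1..6]): 6
  v4 (enum of 4 values): 4
  v5 (boolean): 2
  v6 (integer in [2..9]): 8
Product = 2 * 2 * 6 * 4 * 2 * 8 = 1536

1536


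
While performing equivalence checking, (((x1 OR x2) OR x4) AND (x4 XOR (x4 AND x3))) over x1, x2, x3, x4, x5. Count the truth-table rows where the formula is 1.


Formula: (((x1 OR x2) OR x4) AND (x4 XOR (x4 AND x3))) over 5 vars (32 rows)
Evaluate each row (x1, x2, x3, x4, x5 as bits, MSB first):
  row 0 [00000]: (((0 OR 0) OR 0) AND (0 XOR (0 AND 0))) -> 0
  row 1 [00001]: (((0 OR 0) OR 0) AND (0 XOR (0 AND 0))) -> 0
  row 2 [00010]: (((0 OR 0) OR 1) AND (1 XOR (1 AND 0))) -> 1
  row 3 [00011]: (((0 OR 0) OR 1) AND (1 XOR (1 AND 0))) -> 1
  row 4 [00100]: (((0 OR 0) OR 0) AND (0 XOR (0 AND 1))) -> 0
  row 5 [00101]: (((0 OR 0) OR 0) AND (0 XOR (0 AND 1))) -> 0
  row 6 [00110]: (((0 OR 0) OR 1) AND (1 XOR (1 AND 1))) -> 0
  row 7 [00111]: (((0 OR 0) OR 1) AND (1 XOR (1 AND 1))) -> 0
  row 8 [01000]: (((0 OR 1) OR 0) AND (0 XOR (0 AND 0))) -> 0
  row 9 [01001]: (((0 OR 1) OR 0) AND (0 XOR (0 AND 0))) -> 0
  row 10 [01010]: (((0 OR 1) OR 1) AND (1 XOR (1 AND 0))) -> 1
  row 11 [01011]: (((0 OR 1) OR 1) AND (1 XOR (1 AND 0))) -> 1
  row 12 [01100]: (((0 OR 1) OR 0) AND (0 XOR (0 AND 1))) -> 0
  row 13 [01101]: (((0 OR 1) OR 0) AND (0 XOR (0 AND 1))) -> 0
  row 14 [01110]: (((0 OR 1) OR 1) AND (1 XOR (1 AND 1))) -> 0
  row 15 [01111]: (((0 OR 1) OR 1) AND (1 XOR (1 AND 1))) -> 0
  row 16 [10000]: (((1 OR 0) OR 0) AND (0 XOR (0 AND 0))) -> 0
  row 17 [10001]: (((1 OR 0) OR 0) AND (0 XOR (0 AND 0))) -> 0
  row 18 [10010]: (((1 OR 0) OR 1) AND (1 XOR (1 AND 0))) -> 1
  row 19 [10011]: (((1 OR 0) OR 1) AND (1 XOR (1 AND 0))) -> 1
  row 20 [10100]: (((1 OR 0) OR 0) AND (0 XOR (0 AND 1))) -> 0
  row 21 [10101]: (((1 OR 0) OR 0) AND (0 XOR (0 AND 1))) -> 0
  row 22 [10110]: (((1 OR 0) OR 1) AND (1 XOR (1 AND 1))) -> 0
  row 23 [10111]: (((1 OR 0) OR 1) AND (1 XOR (1 AND 1))) -> 0
  row 24 [11000]: (((1 OR 1) OR 0) AND (0 XOR (0 AND 0))) -> 0
  row 25 [11001]: (((1 OR 1) OR 0) AND (0 XOR (0 AND 0))) -> 0
  row 26 [11010]: (((1 OR 1) OR 1) AND (1 XOR (1 AND 0))) -> 1
  row 27 [11011]: (((1 OR 1) OR 1) AND (1 XOR (1 AND 0))) -> 1
  row 28 [11100]: (((1 OR 1) OR 0) AND (0 XOR (0 AND 1))) -> 0
  row 29 [11101]: (((1 OR 1) OR 0) AND (0 XOR (0 AND 1))) -> 0
  row 30 [11110]: (((1 OR 1) OR 1) AND (1 XOR (1 AND 1))) -> 0
  row 31 [11111]: (((1 OR 1) OR 1) AND (1 XOR (1 AND 1))) -> 0
Full result column, 8 rows per line (x1,x2 fixed per line; x3,x4,x5 runs 000..111 left to right):
  rows 0-7 [x1,x2=00]: 00110000  (ones: 2)
  rows 8-15 [x1,x2=01]: 00110000  (ones: 2)
  rows 16-23 [x1,x2=10]: 00110000  (ones: 2)
  rows 24-31 [x1,x2=11]: 00110000  (ones: 2)
Count of 1-rows = 2+2+2+2 = 8

8


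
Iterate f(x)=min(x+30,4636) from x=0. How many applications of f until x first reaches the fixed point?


Step 1: x=0, cap=4636, increment=30
Step 2: x grows by 30 each step until capped at 4636; fixed point is x=4636
Step 3: iterations = ceil(4636/30) = 155

155


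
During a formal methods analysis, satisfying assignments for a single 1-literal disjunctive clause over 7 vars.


Step 1: Total=2^7=128
Step 2: Unsat when all 1 false: 2^6=64
Step 3: Sat=128-64=64

64


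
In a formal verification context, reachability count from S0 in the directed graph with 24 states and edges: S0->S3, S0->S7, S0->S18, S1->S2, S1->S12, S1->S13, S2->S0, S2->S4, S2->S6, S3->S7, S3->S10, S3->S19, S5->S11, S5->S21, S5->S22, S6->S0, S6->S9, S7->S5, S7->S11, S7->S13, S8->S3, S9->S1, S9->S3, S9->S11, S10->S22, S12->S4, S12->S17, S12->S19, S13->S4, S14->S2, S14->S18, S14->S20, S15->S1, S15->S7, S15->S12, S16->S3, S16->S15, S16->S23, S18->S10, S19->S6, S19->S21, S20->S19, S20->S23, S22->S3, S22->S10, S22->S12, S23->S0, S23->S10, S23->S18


BFS from S0:
  layer 0: {S0}
  layer 1: {S3, S7, S18}
  layer 2: {S5, S10, S11, S13, S19}
  layer 3: {S4, S6, S21, S22}
  layer 4: {S9, S12}
  layer 5: {S1, S17}
  layer 6: {S2}
Reachable set: {S0, S1, S2, S3, S4, S5, S6, S7, S9, S10, S11, S12, S13, S17, S18, S19, S21, S22}
Count = 18

18


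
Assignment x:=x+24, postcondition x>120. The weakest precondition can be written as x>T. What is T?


Formula: wp(x:=E, P) = P[E/x] (substitute E for x in postcondition)
Step 1: Postcondition: x>120
Step 2: Substitute x+24 for x: x+24>120
Step 3: Solve for x: x > 120-24 = 96

96


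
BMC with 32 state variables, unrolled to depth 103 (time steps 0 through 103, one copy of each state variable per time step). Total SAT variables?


BMC unrolls to depth k, creating one copy of each state var for steps 0..k.
Step count = 103 + 1 = 104 (steps 0 through 103)
Vars per step = 32
Total = 32 * 104 = 3328

3328


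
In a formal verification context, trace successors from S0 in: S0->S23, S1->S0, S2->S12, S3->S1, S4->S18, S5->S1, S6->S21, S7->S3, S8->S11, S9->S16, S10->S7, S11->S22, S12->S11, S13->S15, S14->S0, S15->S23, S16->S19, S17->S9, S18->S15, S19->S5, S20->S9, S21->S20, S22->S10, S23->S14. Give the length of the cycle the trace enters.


Trace from S0 until a state repeats:
  S0 -> S23 -> S14 -> S0
S0 first seen at step 0, revisited at step 3.
Cycle length = 3 - 0 = 3

3


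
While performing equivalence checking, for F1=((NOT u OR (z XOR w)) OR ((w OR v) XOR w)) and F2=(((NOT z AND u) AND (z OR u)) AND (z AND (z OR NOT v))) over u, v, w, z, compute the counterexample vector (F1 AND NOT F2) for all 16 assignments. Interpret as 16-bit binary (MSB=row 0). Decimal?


F1 = ((NOT u OR (z XOR w)) OR ((w OR v) XOR w))
F2 = (((NOT z AND u) AND (z OR u)) AND (z AND (z OR NOT v)))
Counterexample to F1=>F2 is where F1=1 and F2=0.
Evaluate each row (bits = u,v,w,z, MSB first):
  row 0 [0000]: F1=1 F2=0 -> F1&~F2 -> 1
  row 1 [0001]: F1=1 F2=0 -> F1&~F2 -> 1
  row 2 [0010]: F1=1 F2=0 -> F1&~F2 -> 1
  row 3 [0011]: F1=1 F2=0 -> F1&~F2 -> 1
  row 4 [0100]: F1=1 F2=0 -> F1&~F2 -> 1
  row 5 [0101]: F1=1 F2=0 -> F1&~F2 -> 1
  row 6 [0110]: F1=1 F2=0 -> F1&~F2 -> 1
  row 7 [0111]: F1=1 F2=0 -> F1&~F2 -> 1
  row 8 [1000]: F1=0 F2=0 -> F1&~F2 -> 0
  row 9 [1001]: F1=1 F2=0 -> F1&~F2 -> 1
  row 10 [1010]: F1=1 F2=0 -> F1&~F2 -> 1
  row 11 [1011]: F1=0 F2=0 -> F1&~F2 -> 0
  row 12 [1100]: F1=1 F2=0 -> F1&~F2 -> 1
  row 13 [1101]: F1=1 F2=0 -> F1&~F2 -> 1
  row 14 [1110]: F1=1 F2=0 -> F1&~F2 -> 1
  row 15 [1111]: F1=0 F2=0 -> F1&~F2 -> 0
Full result column, 4 rows per line (u,v fixed per line; w,z runs 00..11 left to right):
  rows 0-3 [u,v=00]: 1111  = hex F
  rows 4-7 [u,v=01]: 1111  = hex F
  rows 8-11 [u,v=10]: 0110  = hex 6
  rows 12-15 [u,v=11]: 1110  = hex E
Counterexample vector (row 0 .. row 15) = 1111111101101110
Output column grouped in 4s = 1111 1111 0110 1110 = 0xFF6E
Convert to decimal digit by digit (value = value*16 + digit):
  F -> 15
  15*16 + 15 (F) = 255
  255*16 + 6 = 4086
  4086*16 + 14 (E) = 65390
Decimal = 65390

65390


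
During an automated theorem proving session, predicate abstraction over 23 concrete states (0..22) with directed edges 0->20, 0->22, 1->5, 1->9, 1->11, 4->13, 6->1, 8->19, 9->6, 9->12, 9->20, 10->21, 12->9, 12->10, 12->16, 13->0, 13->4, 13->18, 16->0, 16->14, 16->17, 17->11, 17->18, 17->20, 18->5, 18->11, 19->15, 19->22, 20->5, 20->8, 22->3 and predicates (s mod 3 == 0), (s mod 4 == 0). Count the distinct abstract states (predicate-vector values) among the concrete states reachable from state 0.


BFS from 0:
Concrete reachable: {0, 3, 5, 8, 15, 19, 20, 22}
Abstract via predicates (s mod 3 == 0), (s mod 4 == 0):
  (0,0) <- {5, 19, 22}
  (0,1) <- {8, 20}
  (1,0) <- {3, 15}
  (1,1) <- {0}
Distinct abstract states = 4

4


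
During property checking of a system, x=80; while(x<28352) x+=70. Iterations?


Step 1: x goes from 80 toward 28352 by 70; the body runs while x<28352, so iterations = ceil((bound-start)/step)
Step 2: Distance=28272
Step 3: ceil(28272/70)=404

404


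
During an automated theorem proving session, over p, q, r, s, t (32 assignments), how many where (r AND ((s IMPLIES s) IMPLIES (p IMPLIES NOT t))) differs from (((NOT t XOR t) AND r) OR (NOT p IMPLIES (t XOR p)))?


F1 = (r AND ((s IMPLIES s) IMPLIES (p IMPLIES NOT t)))
F2 = (((NOT t XOR t) AND r) OR (NOT p IMPLIES (t XOR p)))
Evaluate both on each of 32 rows (bits = p,q,r,s,t):
  row 0 [00000]: F1=0 F2=0 -> 0
  row 1 [00001]: F1=0 F2=1 (differ) -> 1
  row 2 [00010]: F1=0 F2=0 -> 0
  row 3 [00011]: F1=0 F2=1 (differ) -> 1
  row 4 [00100]: F1=1 F2=1 -> 0
  row 5 [00101]: F1=1 F2=1 -> 0
  row 6 [00110]: F1=1 F2=1 -> 0
  row 7 [00111]: F1=1 F2=1 -> 0
  row 8 [01000]: F1=0 F2=0 -> 0
  row 9 [01001]: F1=0 F2=1 (differ) -> 1
  row 10 [01010]: F1=0 F2=0 -> 0
  row 11 [01011]: F1=0 F2=1 (differ) -> 1
  row 12 [01100]: F1=1 F2=1 -> 0
  row 13 [01101]: F1=1 F2=1 -> 0
  row 14 [01110]: F1=1 F2=1 -> 0
  row 15 [01111]: F1=1 F2=1 -> 0
  row 16 [10000]: F1=0 F2=1 (differ) -> 1
  row 17 [10001]: F1=0 F2=1 (differ) -> 1
  row 18 [10010]: F1=0 F2=1 (differ) -> 1
  row 19 [10011]: F1=0 F2=1 (differ) -> 1
  row 20 [10100]: F1=1 F2=1 -> 0
  row 21 [10101]: F1=0 F2=1 (differ) -> 1
  row 22 [10110]: F1=1 F2=1 -> 0
  row 23 [10111]: F1=0 F2=1 (differ) -> 1
  row 24 [11000]: F1=0 F2=1 (differ) -> 1
  row 25 [11001]: F1=0 F2=1 (differ) -> 1
  row 26 [11010]: F1=0 F2=1 (differ) -> 1
  row 27 [11011]: F1=0 F2=1 (differ) -> 1
  row 28 [11100]: F1=1 F2=1 -> 0
  row 29 [11101]: F1=0 F2=1 (differ) -> 1
  row 30 [11110]: F1=1 F2=1 -> 0
  row 31 [11111]: F1=0 F2=1 (differ) -> 1
Full result column, 8 rows per line (p,q fixed per line; r,s,t runs 000..111 left to right):
  rows 0-7 [p,q=00]: 01010000  (ones: 2)
  rows 8-15 [p,q=01]: 01010000  (ones: 2)
  rows 16-23 [p,q=10]: 11110101  (ones: 6)
  rows 24-31 [p,q=11]: 11110101  (ones: 6)
Disagreements = 2+2+6+6 = 16

16


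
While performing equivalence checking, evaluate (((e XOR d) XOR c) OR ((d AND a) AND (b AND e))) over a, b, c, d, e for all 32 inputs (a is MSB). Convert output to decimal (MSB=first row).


Formula: (((e XOR d) XOR c) OR ((d AND a) AND (b AND e))) over a, b, c, d, e (32 rows)
Evaluate each row (bits = a,b,c,d,e, MSB first):
  row 0 [00000]: (((0 XOR 0) XOR 0) OR ((0 AND 0) AND (0 AND 0))) -> 0
  row 1 [00001]: (((1 XOR 0) XOR 0) OR ((0 AND 0) AND (0 AND 1))) -> 1
  row 2 [00010]: (((0 XOR 1) XOR 0) OR ((1 AND 0) AND (0 AND 0))) -> 1
  row 3 [00011]: (((1 XOR 1) XOR 0) OR ((1 AND 0) AND (0 AND 1))) -> 0
  row 4 [00100]: (((0 XOR 0) XOR 1) OR ((0 AND 0) AND (0 AND 0))) -> 1
  row 5 [00101]: (((1 XOR 0) XOR 1) OR ((0 AND 0) AND (0 AND 1))) -> 0
  row 6 [00110]: (((0 XOR 1) XOR 1) OR ((1 AND 0) AND (0 AND 0))) -> 0
  row 7 [00111]: (((1 XOR 1) XOR 1) OR ((1 AND 0) AND (0 AND 1))) -> 1
  row 8 [01000]: (((0 XOR 0) XOR 0) OR ((0 AND 0) AND (1 AND 0))) -> 0
  row 9 [01001]: (((1 XOR 0) XOR 0) OR ((0 AND 0) AND (1 AND 1))) -> 1
  row 10 [01010]: (((0 XOR 1) XOR 0) OR ((1 AND 0) AND (1 AND 0))) -> 1
  row 11 [01011]: (((1 XOR 1) XOR 0) OR ((1 AND 0) AND (1 AND 1))) -> 0
  row 12 [01100]: (((0 XOR 0) XOR 1) OR ((0 AND 0) AND (1 AND 0))) -> 1
  row 13 [01101]: (((1 XOR 0) XOR 1) OR ((0 AND 0) AND (1 AND 1))) -> 0
  row 14 [01110]: (((0 XOR 1) XOR 1) OR ((1 AND 0) AND (1 AND 0))) -> 0
  row 15 [01111]: (((1 XOR 1) XOR 1) OR ((1 AND 0) AND (1 AND 1))) -> 1
  row 16 [10000]: (((0 XOR 0) XOR 0) OR ((0 AND 1) AND (0 AND 0))) -> 0
  row 17 [10001]: (((1 XOR 0) XOR 0) OR ((0 AND 1) AND (0 AND 1))) -> 1
  row 18 [10010]: (((0 XOR 1) XOR 0) OR ((1 AND 1) AND (0 AND 0))) -> 1
  row 19 [10011]: (((1 XOR 1) XOR 0) OR ((1 AND 1) AND (0 AND 1))) -> 0
  row 20 [10100]: (((0 XOR 0) XOR 1) OR ((0 AND 1) AND (0 AND 0))) -> 1
  row 21 [10101]: (((1 XOR 0) XOR 1) OR ((0 AND 1) AND (0 AND 1))) -> 0
  row 22 [10110]: (((0 XOR 1) XOR 1) OR ((1 AND 1) AND (0 AND 0))) -> 0
  row 23 [10111]: (((1 XOR 1) XOR 1) OR ((1 AND 1) AND (0 AND 1))) -> 1
  row 24 [11000]: (((0 XOR 0) XOR 0) OR ((0 AND 1) AND (1 AND 0))) -> 0
  row 25 [11001]: (((1 XOR 0) XOR 0) OR ((0 AND 1) AND (1 AND 1))) -> 1
  row 26 [11010]: (((0 XOR 1) XOR 0) OR ((1 AND 1) AND (1 AND 0))) -> 1
  row 27 [11011]: (((1 XOR 1) XOR 0) OR ((1 AND 1) AND (1 AND 1))) -> 1
  row 28 [11100]: (((0 XOR 0) XOR 1) OR ((0 AND 1) AND (1 AND 0))) -> 1
  row 29 [11101]: (((1 XOR 0) XOR 1) OR ((0 AND 1) AND (1 AND 1))) -> 0
  row 30 [11110]: (((0 XOR 1) XOR 1) OR ((1 AND 1) AND (1 AND 0))) -> 0
  row 31 [11111]: (((1 XOR 1) XOR 1) OR ((1 AND 1) AND (1 AND 1))) -> 1
Full result column, 4 rows per line (a,b,c fixed per line; d,e runs 00..11 left to right):
  rows 0-3 [a,b,c=000]: 0110  = hex 6
  rows 4-7 [a,b,c=001]: 1001  = hex 9
  rows 8-11 [a,b,c=010]: 0110  = hex 6
  rows 12-15 [a,b,c=011]: 1001  = hex 9
  rows 16-19 [a,b,c=100]: 0110  = hex 6
  rows 20-23 [a,b,c=101]: 1001  = hex 9
  rows 24-27 [a,b,c=110]: 0111  = hex 7
  rows 28-31 [a,b,c=111]: 1001  = hex 9
Output column (row 0 .. row 31) = 01101001011010010110100101111001
Output column grouped in 4s = 0110 1001 0110 1001 0110 1001 0111 1001 = 0x69696979
Convert to decimal digit by digit (value = value*16 + digit):
  6 -> 6
  6*16 + 9 = 105
  105*16 + 6 = 1686
  1686*16 + 9 = 26985
  26985*16 + 6 = 431766
  431766*16 + 9 = 6908265
  6908265*16 + 7 = 110532247
  110532247*16 + 9 = 1768515961
Decimal = 1768515961

1768515961


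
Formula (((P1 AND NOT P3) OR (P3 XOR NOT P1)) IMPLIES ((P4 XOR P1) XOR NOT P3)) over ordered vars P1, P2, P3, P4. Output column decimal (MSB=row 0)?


Formula: (((P1 AND NOT P3) OR (P3 XOR NOT P1)) IMPLIES ((P4 XOR P1) XOR NOT P3)) over P1, P2, P3, P4 (16 rows)
Evaluate each row (bits = P1,P2,P3,P4, MSB first):
  row 0 [0000]: (((0 AND NOT 0) OR (0 XOR NOT 0)) IMPLIES ((0 XOR 0) XOR NOT 0)) -> 1
  row 1 [0001]: (((0 AND NOT 0) OR (0 XOR NOT 0)) IMPLIES ((1 XOR 0) XOR NOT 0)) -> 0
  row 2 [0010]: (((0 AND NOT 1) OR (1 XOR NOT 0)) IMPLIES ((0 XOR 0) XOR NOT 1)) -> 1
  row 3 [0011]: (((0 AND NOT 1) OR (1 XOR NOT 0)) IMPLIES ((1 XOR 0) XOR NOT 1)) -> 1
  row 4 [0100]: (((0 AND NOT 0) OR (0 XOR NOT 0)) IMPLIES ((0 XOR 0) XOR NOT 0)) -> 1
  row 5 [0101]: (((0 AND NOT 0) OR (0 XOR NOT 0)) IMPLIES ((1 XOR 0) XOR NOT 0)) -> 0
  row 6 [0110]: (((0 AND NOT 1) OR (1 XOR NOT 0)) IMPLIES ((0 XOR 0) XOR NOT 1)) -> 1
  row 7 [0111]: (((0 AND NOT 1) OR (1 XOR NOT 0)) IMPLIES ((1 XOR 0) XOR NOT 1)) -> 1
  row 8 [1000]: (((1 AND NOT 0) OR (0 XOR NOT 1)) IMPLIES ((0 XOR 1) XOR NOT 0)) -> 0
  row 9 [1001]: (((1 AND NOT 0) OR (0 XOR NOT 1)) IMPLIES ((1 XOR 1) XOR NOT 0)) -> 1
  row 10 [1010]: (((1 AND NOT 1) OR (1 XOR NOT 1)) IMPLIES ((0 XOR 1) XOR NOT 1)) -> 1
  row 11 [1011]: (((1 AND NOT 1) OR (1 XOR NOT 1)) IMPLIES ((1 XOR 1) XOR NOT 1)) -> 0
  row 12 [1100]: (((1 AND NOT 0) OR (0 XOR NOT 1)) IMPLIES ((0 XOR 1) XOR NOT 0)) -> 0
  row 13 [1101]: (((1 AND NOT 0) OR (0 XOR NOT 1)) IMPLIES ((1 XOR 1) XOR NOT 0)) -> 1
  row 14 [1110]: (((1 AND NOT 1) OR (1 XOR NOT 1)) IMPLIES ((0 XOR 1) XOR NOT 1)) -> 1
  row 15 [1111]: (((1 AND NOT 1) OR (1 XOR NOT 1)) IMPLIES ((1 XOR 1) XOR NOT 1)) -> 0
Full result column, 4 rows per line (P1,P2 fixed per line; P3,P4 runs 00..11 left to right):
  rows 0-3 [P1,P2=00]: 1011  = hex B
  rows 4-7 [P1,P2=01]: 1011  = hex B
  rows 8-11 [P1,P2=10]: 0110  = hex 6
  rows 12-15 [P1,P2=11]: 0110  = hex 6
Output column (row 0 .. row 15) = 1011101101100110
Output column grouped in 4s = 1011 1011 0110 0110 = 0xBB66
Convert to decimal digit by digit (value = value*16 + digit):
  B -> 11
  11*16 + 11 (B) = 187
  187*16 + 6 = 2998
  2998*16 + 6 = 47974
Decimal = 47974

47974


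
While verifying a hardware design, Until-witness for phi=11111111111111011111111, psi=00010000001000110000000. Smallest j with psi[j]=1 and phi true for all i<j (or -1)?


(phi U psi) at 0: need smallest j with psi[j]=1 and phi[i]=1 for all i in [0,j).
Scan from step 0:
  step 0: phi=1, psi=0 -> continue
  step 1: phi=1, psi=0 -> continue
  step 2: phi=1, psi=0 -> continue
  step 3: psi=1 and phi held for [0,3) -> witness found
Witness step = 3

3


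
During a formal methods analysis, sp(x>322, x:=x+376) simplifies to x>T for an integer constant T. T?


Formula: sp(P, x:=E) = exists old_x. (x = E[old_x/x]) AND P[old_x/x] (old_x is the value of x before the assignment; eliminate old_x by solving x = E[old_x/x] for old_x)
Step 1: Precondition P: x>322, i.e. old_x > 322
Step 2: Assignment gives x = old_x + 376, so old_x = x - 376
Step 3: Substitute into P: x - 376 > 322
Step 4: Simplify: x > 322+376 = 698

698


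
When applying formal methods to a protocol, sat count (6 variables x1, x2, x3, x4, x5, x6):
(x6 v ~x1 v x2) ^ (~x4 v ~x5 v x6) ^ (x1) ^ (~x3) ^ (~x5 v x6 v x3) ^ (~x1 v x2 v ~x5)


CNF with 6 clauses over 6 vars (64 assignments).
An assignment satisfies CNF iff every clause has >=1 true literal.
Check each row (bits = x1,x2,x3,x4,x5,x6; clause T/F shown):
  row 0 [000000]: clauses=TTFTTT -> 0
  row 1 [000001]: clauses=TTFTTT -> 0
  row 2 [000010]: clauses=TTFTFT -> 0
  row 3 [000011]: clauses=TTFTTT -> 0
  row 4 [000100]: clauses=TTFTTT -> 0
  (every remaining row is evaluated the same way; all 64 results are listed next)
Full result column, 8 rows per line (x1,x2,x3 fixed per line; x4,x5,x6 runs 000..111 left to right):
  rows 0-7 [x1,x2,x3=000]: 00000000  (ones: 0)
  rows 8-15 [x1,x2,x3=001]: 00000000  (ones: 0)
  rows 16-23 [x1,x2,x3=010]: 00000000  (ones: 0)
  rows 24-31 [x1,x2,x3=011]: 00000000  (ones: 0)
  rows 32-39 [x1,x2,x3=100]: 01000100  (ones: 2)
  rows 40-47 [x1,x2,x3=101]: 00000000  (ones: 0)
  rows 48-55 [x1,x2,x3=110]: 11011101  (ones: 6)
  rows 56-63 [x1,x2,x3=111]: 00000000  (ones: 0)
Satisfying assignments = 0+0+0+0+2+0+6+0 = 8

8


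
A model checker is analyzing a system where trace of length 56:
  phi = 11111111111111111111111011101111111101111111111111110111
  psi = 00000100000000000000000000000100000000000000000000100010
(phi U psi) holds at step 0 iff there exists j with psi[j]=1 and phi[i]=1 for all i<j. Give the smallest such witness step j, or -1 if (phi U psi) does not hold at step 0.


(phi U psi) at 0: need smallest j with psi[j]=1 and phi[i]=1 for all i in [0,j).
Scan from step 0:
  step 0: phi=1, psi=0 -> continue
  step 1: phi=1, psi=0 -> continue
  step 2: phi=1, psi=0 -> continue
  step 3: phi=1, psi=0 -> continue
  step 5: psi=1 and phi held for [0,5) -> witness found
Witness step = 5

5


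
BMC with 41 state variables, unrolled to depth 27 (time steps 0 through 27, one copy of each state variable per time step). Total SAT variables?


BMC unrolls to depth k, creating one copy of each state var for steps 0..k.
Step count = 27 + 1 = 28 (steps 0 through 27)
Vars per step = 41
Total = 41 * 28 = 1148

1148


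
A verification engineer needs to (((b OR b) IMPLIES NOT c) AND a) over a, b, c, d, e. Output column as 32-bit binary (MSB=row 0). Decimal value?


Formula: (((b OR b) IMPLIES NOT c) AND a) over a, b, c, d, e (32 rows)
Evaluate each row (bits = a,b,c,d,e, MSB first):
  row 0 [00000]: (((0 OR 0) IMPLIES NOT 0) AND 0) -> 0
  row 1 [00001]: (((0 OR 0) IMPLIES NOT 0) AND 0) -> 0
  row 2 [00010]: (((0 OR 0) IMPLIES NOT 0) AND 0) -> 0
  row 3 [00011]: (((0 OR 0) IMPLIES NOT 0) AND 0) -> 0
  row 4 [00100]: (((0 OR 0) IMPLIES NOT 1) AND 0) -> 0
  row 5 [00101]: (((0 OR 0) IMPLIES NOT 1) AND 0) -> 0
  row 6 [00110]: (((0 OR 0) IMPLIES NOT 1) AND 0) -> 0
  row 7 [00111]: (((0 OR 0) IMPLIES NOT 1) AND 0) -> 0
  row 8 [01000]: (((1 OR 1) IMPLIES NOT 0) AND 0) -> 0
  row 9 [01001]: (((1 OR 1) IMPLIES NOT 0) AND 0) -> 0
  row 10 [01010]: (((1 OR 1) IMPLIES NOT 0) AND 0) -> 0
  row 11 [01011]: (((1 OR 1) IMPLIES NOT 0) AND 0) -> 0
  row 12 [01100]: (((1 OR 1) IMPLIES NOT 1) AND 0) -> 0
  row 13 [01101]: (((1 OR 1) IMPLIES NOT 1) AND 0) -> 0
  row 14 [01110]: (((1 OR 1) IMPLIES NOT 1) AND 0) -> 0
  row 15 [01111]: (((1 OR 1) IMPLIES NOT 1) AND 0) -> 0
  row 16 [10000]: (((0 OR 0) IMPLIES NOT 0) AND 1) -> 1
  row 17 [10001]: (((0 OR 0) IMPLIES NOT 0) AND 1) -> 1
  row 18 [10010]: (((0 OR 0) IMPLIES NOT 0) AND 1) -> 1
  row 19 [10011]: (((0 OR 0) IMPLIES NOT 0) AND 1) -> 1
  row 20 [10100]: (((0 OR 0) IMPLIES NOT 1) AND 1) -> 1
  row 21 [10101]: (((0 OR 0) IMPLIES NOT 1) AND 1) -> 1
  row 22 [10110]: (((0 OR 0) IMPLIES NOT 1) AND 1) -> 1
  row 23 [10111]: (((0 OR 0) IMPLIES NOT 1) AND 1) -> 1
  row 24 [11000]: (((1 OR 1) IMPLIES NOT 0) AND 1) -> 1
  row 25 [11001]: (((1 OR 1) IMPLIES NOT 0) AND 1) -> 1
  row 26 [11010]: (((1 OR 1) IMPLIES NOT 0) AND 1) -> 1
  row 27 [11011]: (((1 OR 1) IMPLIES NOT 0) AND 1) -> 1
  row 28 [11100]: (((1 OR 1) IMPLIES NOT 1) AND 1) -> 0
  row 29 [11101]: (((1 OR 1) IMPLIES NOT 1) AND 1) -> 0
  row 30 [11110]: (((1 OR 1) IMPLIES NOT 1) AND 1) -> 0
  row 31 [11111]: (((1 OR 1) IMPLIES NOT 1) AND 1) -> 0
Full result column, 4 rows per line (a,b,c fixed per line; d,e runs 00..11 left to right):
  rows 0-3 [a,b,c=000]: 0000  = hex 0
  rows 4-7 [a,b,c=001]: 0000  = hex 0
  rows 8-11 [a,b,c=010]: 0000  = hex 0
  rows 12-15 [a,b,c=011]: 0000  = hex 0
  rows 16-19 [a,b,c=100]: 1111  = hex F
  rows 20-23 [a,b,c=101]: 1111  = hex F
  rows 24-27 [a,b,c=110]: 1111  = hex F
  rows 28-31 [a,b,c=111]: 0000  = hex 0
Output column (row 0 .. row 31) = 00000000000000001111111111110000
Output column grouped in 4s = 0000 0000 0000 0000 1111 1111 1111 0000 = 0x0000FFF0
Convert to decimal digit by digit (value = value*16 + digit):
  0 -> 0
  0*16 + 0 = 0
  0*16 + 0 = 0
  0*16 + 0 = 0
  0*16 + 15 (F) = 15
  15*16 + 15 (F) = 255
  255*16 + 15 (F) = 4095
  4095*16 + 0 = 65520
Decimal = 65520

65520


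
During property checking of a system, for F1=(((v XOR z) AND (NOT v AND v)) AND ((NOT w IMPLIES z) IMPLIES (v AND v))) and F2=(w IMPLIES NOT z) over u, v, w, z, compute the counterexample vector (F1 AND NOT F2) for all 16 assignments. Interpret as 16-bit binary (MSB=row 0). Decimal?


F1 = (((v XOR z) AND (NOT v AND v)) AND ((NOT w IMPLIES z) IMPLIES (v AND v)))
F2 = (w IMPLIES NOT z)
Counterexample to F1=>F2 is where F1=1 and F2=0.
Evaluate each row (bits = u,v,w,z, MSB first):
  row 0 [0000]: F1=0 F2=1 -> F1&~F2 -> 0
  row 1 [0001]: F1=0 F2=1 -> F1&~F2 -> 0
  row 2 [0010]: F1=0 F2=1 -> F1&~F2 -> 0
  row 3 [0011]: F1=0 F2=0 -> F1&~F2 -> 0
  row 4 [0100]: F1=0 F2=1 -> F1&~F2 -> 0
  row 5 [0101]: F1=0 F2=1 -> F1&~F2 -> 0
  row 6 [0110]: F1=0 F2=1 -> F1&~F2 -> 0
  row 7 [0111]: F1=0 F2=0 -> F1&~F2 -> 0
  row 8 [1000]: F1=0 F2=1 -> F1&~F2 -> 0
  row 9 [1001]: F1=0 F2=1 -> F1&~F2 -> 0
  row 10 [1010]: F1=0 F2=1 -> F1&~F2 -> 0
  row 11 [1011]: F1=0 F2=0 -> F1&~F2 -> 0
  row 12 [1100]: F1=0 F2=1 -> F1&~F2 -> 0
  row 13 [1101]: F1=0 F2=1 -> F1&~F2 -> 0
  row 14 [1110]: F1=0 F2=1 -> F1&~F2 -> 0
  row 15 [1111]: F1=0 F2=0 -> F1&~F2 -> 0
Full result column, 4 rows per line (u,v fixed per line; w,z runs 00..11 left to right):
  rows 0-3 [u,v=00]: 0000  = hex 0
  rows 4-7 [u,v=01]: 0000  = hex 0
  rows 8-11 [u,v=10]: 0000  = hex 0
  rows 12-15 [u,v=11]: 0000  = hex 0
Counterexample vector (row 0 .. row 15) = 0000000000000000
Output column grouped in 4s = 0000 0000 0000 0000 = 0x0000
Convert to decimal digit by digit (value = value*16 + digit):
  0 -> 0
  0*16 + 0 = 0
  0*16 + 0 = 0
  0*16 + 0 = 0
Decimal = 0

0


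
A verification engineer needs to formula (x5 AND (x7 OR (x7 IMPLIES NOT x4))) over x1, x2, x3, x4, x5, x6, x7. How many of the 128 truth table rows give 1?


Formula: (x5 AND (x7 OR (x7 IMPLIES NOT x4))) over 7 vars (128 rows)
Evaluate each row (x1, x2, x3, x4, x5, x6, x7 as bits, MSB first):
  row 0 [0000000]: (0 AND (0 OR (0 IMPLIES NOT 0))) -> 0
  row 1 [0000001]: (0 AND (1 OR (1 IMPLIES NOT 0))) -> 0
  row 2 [0000010]: (0 AND (0 OR (0 IMPLIES NOT 0))) -> 0
  row 3 [0000011]: (0 AND (1 OR (1 IMPLIES NOT 0))) -> 0
  row 4 [0000100]: (1 AND (0 OR (0 IMPLIES NOT 0))) -> 1
  (every remaining row is evaluated the same way; all 128 results are listed next)
Full result column, 8 rows per line (x1,x2,x3,x4 fixed per line; x5,x6,x7 runs 000..111 left to right):
  rows 0-7 [x1,x2,x3,x4=0000]: 00001111  (ones: 4)
  rows 8-15 [x1,x2,x3,x4=0001]: 00001111  (ones: 4)
  rows 16-23 [x1,x2,x3,x4=0010]: 00001111  (ones: 4)
  rows 24-31 [x1,x2,x3,x4=0011]: 00001111  (ones: 4)
  rows 32-39 [x1,x2,x3,x4=0100]: 00001111  (ones: 4)
  rows 40-47 [x1,x2,x3,x4=0101]: 00001111  (ones: 4)
  rows 48-55 [x1,x2,x3,x4=0110]: 00001111  (ones: 4)
  rows 56-63 [x1,x2,x3,x4=0111]: 00001111  (ones: 4)
  rows 64-71 [x1,x2,x3,x4=1000]: 00001111  (ones: 4)
  rows 72-79 [x1,x2,x3,x4=1001]: 00001111  (ones: 4)
  rows 80-87 [x1,x2,x3,x4=1010]: 00001111  (ones: 4)
  rows 88-95 [x1,x2,x3,x4=1011]: 00001111  (ones: 4)
  rows 96-103 [x1,x2,x3,x4=1100]: 00001111  (ones: 4)
  rows 104-111 [x1,x2,x3,x4=1101]: 00001111  (ones: 4)
  rows 112-119 [x1,x2,x3,x4=1110]: 00001111  (ones: 4)
  rows 120-127 [x1,x2,x3,x4=1111]: 00001111  (ones: 4)
Count of 1-rows = 4+4+4+4+4+4+4+4+4+4+4+4+4+4+4+4 = 64

64


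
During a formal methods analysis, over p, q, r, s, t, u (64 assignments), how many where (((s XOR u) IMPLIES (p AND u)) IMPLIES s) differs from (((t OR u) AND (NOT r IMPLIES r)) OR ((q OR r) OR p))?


F1 = (((s XOR u) IMPLIES (p AND u)) IMPLIES s)
F2 = (((t OR u) AND (NOT r IMPLIES r)) OR ((q OR r) OR p))
Evaluate both on each of 64 rows (bits = p,q,r,s,t,u):
  row 0 [000000]: F1=0 F2=0 -> 0
  row 1 [000001]: F1=1 F2=0 (differ) -> 1
  row 2 [000010]: F1=0 F2=0 -> 0
  row 3 [000011]: F1=1 F2=0 (differ) -> 1
  row 4 [000100]: F1=1 F2=0 (differ) -> 1
  (every remaining row is evaluated the same way; all 64 results are listed next)
Full result column, 8 rows per line (p,q,r fixed per line; s,t,u runs 000..111 left to right):
  rows 0-7 [p,q,r=000]: 01011111  (ones: 6)
  rows 8-15 [p,q,r=001]: 10100000  (ones: 2)
  rows 16-23 [p,q,r=010]: 10100000  (ones: 2)
  rows 24-31 [p,q,r=011]: 10100000  (ones: 2)
  rows 32-39 [p,q,r=100]: 11110000  (ones: 4)
  rows 40-47 [p,q,r=101]: 11110000  (ones: 4)
  rows 48-55 [p,q,r=110]: 11110000  (ones: 4)
  rows 56-63 [p,q,r=111]: 11110000  (ones: 4)
Disagreements = 6+2+2+2+4+4+4+4 = 28

28


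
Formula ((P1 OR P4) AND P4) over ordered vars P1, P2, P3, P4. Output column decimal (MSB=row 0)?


Formula: ((P1 OR P4) AND P4) over P1, P2, P3, P4 (16 rows)
Evaluate each row (bits = P1,P2,P3,P4, MSB first):
  row 0 [0000]: ((0 OR 0) AND 0) -> 0
  row 1 [0001]: ((0 OR 1) AND 1) -> 1
  row 2 [0010]: ((0 OR 0) AND 0) -> 0
  row 3 [0011]: ((0 OR 1) AND 1) -> 1
  row 4 [0100]: ((0 OR 0) AND 0) -> 0
  row 5 [0101]: ((0 OR 1) AND 1) -> 1
  row 6 [0110]: ((0 OR 0) AND 0) -> 0
  row 7 [0111]: ((0 OR 1) AND 1) -> 1
  row 8 [1000]: ((1 OR 0) AND 0) -> 0
  row 9 [1001]: ((1 OR 1) AND 1) -> 1
  row 10 [1010]: ((1 OR 0) AND 0) -> 0
  row 11 [1011]: ((1 OR 1) AND 1) -> 1
  row 12 [1100]: ((1 OR 0) AND 0) -> 0
  row 13 [1101]: ((1 OR 1) AND 1) -> 1
  row 14 [1110]: ((1 OR 0) AND 0) -> 0
  row 15 [1111]: ((1 OR 1) AND 1) -> 1
Full result column, 4 rows per line (P1,P2 fixed per line; P3,P4 runs 00..11 left to right):
  rows 0-3 [P1,P2=00]: 0101  = hex 5
  rows 4-7 [P1,P2=01]: 0101  = hex 5
  rows 8-11 [P1,P2=10]: 0101  = hex 5
  rows 12-15 [P1,P2=11]: 0101  = hex 5
Output column (row 0 .. row 15) = 0101010101010101
Output column grouped in 4s = 0101 0101 0101 0101 = 0x5555
Convert to decimal digit by digit (value = value*16 + digit):
  5 -> 5
  5*16 + 5 = 85
  85*16 + 5 = 1365
  1365*16 + 5 = 21845
Decimal = 21845

21845


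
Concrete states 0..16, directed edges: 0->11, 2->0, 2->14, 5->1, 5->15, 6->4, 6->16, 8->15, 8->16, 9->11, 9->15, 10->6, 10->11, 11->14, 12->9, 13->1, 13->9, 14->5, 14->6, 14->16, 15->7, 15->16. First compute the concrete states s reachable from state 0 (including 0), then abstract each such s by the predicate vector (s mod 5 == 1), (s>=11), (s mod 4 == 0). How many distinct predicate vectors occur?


BFS from 0:
Concrete reachable: {0, 1, 4, 5, 6, 7, 11, 14, 15, 16}
Abstract via predicates (s mod 5 == 1), (s>=11), (s mod 4 == 0):
  (0,0,0) <- {5, 7}
  (0,0,1) <- {0, 4}
  (0,1,0) <- {14, 15}
  (1,0,0) <- {1, 6}
  (1,1,0) <- {11}
  (1,1,1) <- {16}
Distinct abstract states = 6

6


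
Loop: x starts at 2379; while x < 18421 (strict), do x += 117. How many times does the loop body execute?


Step 1: x goes from 2379 toward 18421 by 117; the body runs while x<18421, so iterations = ceil((bound-start)/step)
Step 2: Distance=16042
Step 3: ceil(16042/117)=138

138


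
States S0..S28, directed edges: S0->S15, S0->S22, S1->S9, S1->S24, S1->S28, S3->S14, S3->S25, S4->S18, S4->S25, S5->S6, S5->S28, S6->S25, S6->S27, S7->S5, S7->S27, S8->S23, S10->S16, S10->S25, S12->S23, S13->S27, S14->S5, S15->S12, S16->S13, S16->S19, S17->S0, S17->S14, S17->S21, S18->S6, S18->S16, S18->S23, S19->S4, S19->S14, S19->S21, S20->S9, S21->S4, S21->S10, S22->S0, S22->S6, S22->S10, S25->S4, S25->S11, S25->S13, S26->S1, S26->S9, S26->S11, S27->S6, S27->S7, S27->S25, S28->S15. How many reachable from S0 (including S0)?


BFS from S0:
  layer 0: {S0}
  layer 1: {S15, S22}
  layer 2: {S6, S10, S12}
  layer 3: {S16, S23, S25, S27}
  layer 4: {S4, S7, S11, S13, S19}
  layer 5: {S5, S14, S18, S21}
  layer 6: {S28}
Reachable set: {S0, S4, S5, S6, S7, S10, S11, S12, S13, S14, S15, S16, S18, S19, S21, S22, S23, S25, S27, S28}
Count = 20

20


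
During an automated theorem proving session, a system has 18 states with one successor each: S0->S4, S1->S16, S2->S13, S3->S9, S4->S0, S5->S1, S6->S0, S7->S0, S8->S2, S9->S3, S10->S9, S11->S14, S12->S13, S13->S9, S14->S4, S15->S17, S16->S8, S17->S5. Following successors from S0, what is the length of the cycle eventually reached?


Trace from S0 until a state repeats:
  S0 -> S4 -> S0
S0 first seen at step 0, revisited at step 2.
Cycle length = 2 - 0 = 2

2


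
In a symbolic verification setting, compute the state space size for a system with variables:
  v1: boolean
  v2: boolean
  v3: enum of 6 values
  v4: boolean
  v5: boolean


State space = product of domain sizes of all variables.
Domain sizes:
  v1 (boolean): 2
  v2 (boolean): 2
  v3 (enum of 6 values): 6
  v4 (boolean): 2
  v5 (boolean): 2
Product = 2 * 2 * 6 * 2 * 2 = 96

96


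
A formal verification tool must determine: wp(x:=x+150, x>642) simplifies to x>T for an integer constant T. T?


Formula: wp(x:=E, P) = P[E/x] (substitute E for x in postcondition)
Step 1: Postcondition: x>642
Step 2: Substitute x+150 for x: x+150>642
Step 3: Solve for x: x > 642-150 = 492

492


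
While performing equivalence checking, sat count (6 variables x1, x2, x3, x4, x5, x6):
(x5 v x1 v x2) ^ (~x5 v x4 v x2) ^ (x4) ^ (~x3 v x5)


CNF with 4 clauses over 6 vars (64 assignments).
An assignment satisfies CNF iff every clause has >=1 true literal.
Check each row (bits = x1,x2,x3,x4,x5,x6; clause T/F shown):
  row 0 [000000]: clauses=FTFT -> 0
  row 1 [000001]: clauses=FTFT -> 0
  row 2 [000010]: clauses=TFFT -> 0
  row 3 [000011]: clauses=TFFT -> 0
  row 4 [000100]: clauses=FTTT -> 0
  (every remaining row is evaluated the same way; all 64 results are listed next)
Full result column, 8 rows per line (x1,x2,x3 fixed per line; x4,x5,x6 runs 000..111 left to right):
  rows 0-7 [x1,x2,x3=000]: 00000011  (ones: 2)
  rows 8-15 [x1,x2,x3=001]: 00000011  (ones: 2)
  rows 16-23 [x1,x2,x3=010]: 00001111  (ones: 4)
  rows 24-31 [x1,x2,x3=011]: 00000011  (ones: 2)
  rows 32-39 [x1,x2,x3=100]: 00001111  (ones: 4)
  rows 40-47 [x1,x2,x3=101]: 00000011  (ones: 2)
  rows 48-55 [x1,x2,x3=110]: 00001111  (ones: 4)
  rows 56-63 [x1,x2,x3=111]: 00000011  (ones: 2)
Satisfying assignments = 2+2+4+2+4+2+4+2 = 22

22


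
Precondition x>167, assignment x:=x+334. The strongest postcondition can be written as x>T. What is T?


Formula: sp(P, x:=E) = exists old_x. (x = E[old_x/x]) AND P[old_x/x] (old_x is the value of x before the assignment; eliminate old_x by solving x = E[old_x/x] for old_x)
Step 1: Precondition P: x>167, i.e. old_x > 167
Step 2: Assignment gives x = old_x + 334, so old_x = x - 334
Step 3: Substitute into P: x - 334 > 167
Step 4: Simplify: x > 167+334 = 501

501


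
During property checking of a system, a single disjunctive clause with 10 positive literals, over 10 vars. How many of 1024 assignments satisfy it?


Step 1: Total=2^10=1024
Step 2: Unsat when all 10 false: 2^0=1
Step 3: Sat=1024-1=1023

1023


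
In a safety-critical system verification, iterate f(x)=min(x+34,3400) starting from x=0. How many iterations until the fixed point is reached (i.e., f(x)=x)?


Step 1: x=0, cap=3400, increment=34
Step 2: x grows by 34 each step until capped at 3400; fixed point is x=3400
Step 3: iterations = ceil(3400/34) = 100

100


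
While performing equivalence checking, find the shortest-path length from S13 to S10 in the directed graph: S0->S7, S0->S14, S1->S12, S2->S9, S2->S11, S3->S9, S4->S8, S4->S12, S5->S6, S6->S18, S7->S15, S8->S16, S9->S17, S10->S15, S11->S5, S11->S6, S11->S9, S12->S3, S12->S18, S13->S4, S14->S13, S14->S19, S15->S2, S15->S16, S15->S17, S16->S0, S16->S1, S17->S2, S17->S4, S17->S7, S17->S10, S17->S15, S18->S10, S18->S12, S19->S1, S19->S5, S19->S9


BFS layer-by-layer from S13:
  dist 0: {S13}
  dist 1: {S4}
  dist 2: {S8, S12}
  dist 3: {S3, S16, S18}
  dist 4: {S0, S1, S9, S10}
  -> S10 reached at distance 4
Shortest path length = 4

4


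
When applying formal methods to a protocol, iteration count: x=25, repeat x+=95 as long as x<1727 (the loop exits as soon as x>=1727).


Step 1: x goes from 25 toward 1727 by 95; the body runs while x<1727, so iterations = ceil((bound-start)/step)
Step 2: Distance=1702
Step 3: ceil(1702/95)=18

18


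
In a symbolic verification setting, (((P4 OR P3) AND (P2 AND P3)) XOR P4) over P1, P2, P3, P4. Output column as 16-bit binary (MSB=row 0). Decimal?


Formula: (((P4 OR P3) AND (P2 AND P3)) XOR P4) over P1, P2, P3, P4 (16 rows)
Evaluate each row (bits = P1,P2,P3,P4, MSB first):
  row 0 [0000]: (((0 OR 0) AND (0 AND 0)) XOR 0) -> 0
  row 1 [0001]: (((1 OR 0) AND (0 AND 0)) XOR 1) -> 1
  row 2 [0010]: (((0 OR 1) AND (0 AND 1)) XOR 0) -> 0
  row 3 [0011]: (((1 OR 1) AND (0 AND 1)) XOR 1) -> 1
  row 4 [0100]: (((0 OR 0) AND (1 AND 0)) XOR 0) -> 0
  row 5 [0101]: (((1 OR 0) AND (1 AND 0)) XOR 1) -> 1
  row 6 [0110]: (((0 OR 1) AND (1 AND 1)) XOR 0) -> 1
  row 7 [0111]: (((1 OR 1) AND (1 AND 1)) XOR 1) -> 0
  row 8 [1000]: (((0 OR 0) AND (0 AND 0)) XOR 0) -> 0
  row 9 [1001]: (((1 OR 0) AND (0 AND 0)) XOR 1) -> 1
  row 10 [1010]: (((0 OR 1) AND (0 AND 1)) XOR 0) -> 0
  row 11 [1011]: (((1 OR 1) AND (0 AND 1)) XOR 1) -> 1
  row 12 [1100]: (((0 OR 0) AND (1 AND 0)) XOR 0) -> 0
  row 13 [1101]: (((1 OR 0) AND (1 AND 0)) XOR 1) -> 1
  row 14 [1110]: (((0 OR 1) AND (1 AND 1)) XOR 0) -> 1
  row 15 [1111]: (((1 OR 1) AND (1 AND 1)) XOR 1) -> 0
Full result column, 4 rows per line (P1,P2 fixed per line; P3,P4 runs 00..11 left to right):
  rows 0-3 [P1,P2=00]: 0101  = hex 5
  rows 4-7 [P1,P2=01]: 0110  = hex 6
  rows 8-11 [P1,P2=10]: 0101  = hex 5
  rows 12-15 [P1,P2=11]: 0110  = hex 6
Output column (row 0 .. row 15) = 0101011001010110
Output column grouped in 4s = 0101 0110 0101 0110 = 0x5656
Convert to decimal digit by digit (value = value*16 + digit):
  5 -> 5
  5*16 + 6 = 86
  86*16 + 5 = 1381
  1381*16 + 6 = 22102
Decimal = 22102

22102


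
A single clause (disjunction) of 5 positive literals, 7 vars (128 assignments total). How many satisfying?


Step 1: Total=2^7=128
Step 2: Unsat when all 5 false: 2^2=4
Step 3: Sat=128-4=124

124


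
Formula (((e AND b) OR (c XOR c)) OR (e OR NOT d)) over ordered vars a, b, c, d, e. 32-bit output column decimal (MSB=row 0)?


Formula: (((e AND b) OR (c XOR c)) OR (e OR NOT d)) over a, b, c, d, e (32 rows)
Evaluate each row (bits = a,b,c,d,e, MSB first):
  row 0 [00000]: (((0 AND 0) OR (0 XOR 0)) OR (0 OR NOT 0)) -> 1
  row 1 [00001]: (((1 AND 0) OR (0 XOR 0)) OR (1 OR NOT 0)) -> 1
  row 2 [00010]: (((0 AND 0) OR (0 XOR 0)) OR (0 OR NOT 1)) -> 0
  row 3 [00011]: (((1 AND 0) OR (0 XOR 0)) OR (1 OR NOT 1)) -> 1
  row 4 [00100]: (((0 AND 0) OR (1 XOR 1)) OR (0 OR NOT 0)) -> 1
  row 5 [00101]: (((1 AND 0) OR (1 XOR 1)) OR (1 OR NOT 0)) -> 1
  row 6 [00110]: (((0 AND 0) OR (1 XOR 1)) OR (0 OR NOT 1)) -> 0
  row 7 [00111]: (((1 AND 0) OR (1 XOR 1)) OR (1 OR NOT 1)) -> 1
  row 8 [01000]: (((0 AND 1) OR (0 XOR 0)) OR (0 OR NOT 0)) -> 1
  row 9 [01001]: (((1 AND 1) OR (0 XOR 0)) OR (1 OR NOT 0)) -> 1
  row 10 [01010]: (((0 AND 1) OR (0 XOR 0)) OR (0 OR NOT 1)) -> 0
  row 11 [01011]: (((1 AND 1) OR (0 XOR 0)) OR (1 OR NOT 1)) -> 1
  row 12 [01100]: (((0 AND 1) OR (1 XOR 1)) OR (0 OR NOT 0)) -> 1
  row 13 [01101]: (((1 AND 1) OR (1 XOR 1)) OR (1 OR NOT 0)) -> 1
  row 14 [01110]: (((0 AND 1) OR (1 XOR 1)) OR (0 OR NOT 1)) -> 0
  row 15 [01111]: (((1 AND 1) OR (1 XOR 1)) OR (1 OR NOT 1)) -> 1
  row 16 [10000]: (((0 AND 0) OR (0 XOR 0)) OR (0 OR NOT 0)) -> 1
  row 17 [10001]: (((1 AND 0) OR (0 XOR 0)) OR (1 OR NOT 0)) -> 1
  row 18 [10010]: (((0 AND 0) OR (0 XOR 0)) OR (0 OR NOT 1)) -> 0
  row 19 [10011]: (((1 AND 0) OR (0 XOR 0)) OR (1 OR NOT 1)) -> 1
  row 20 [10100]: (((0 AND 0) OR (1 XOR 1)) OR (0 OR NOT 0)) -> 1
  row 21 [10101]: (((1 AND 0) OR (1 XOR 1)) OR (1 OR NOT 0)) -> 1
  row 22 [10110]: (((0 AND 0) OR (1 XOR 1)) OR (0 OR NOT 1)) -> 0
  row 23 [10111]: (((1 AND 0) OR (1 XOR 1)) OR (1 OR NOT 1)) -> 1
  row 24 [11000]: (((0 AND 1) OR (0 XOR 0)) OR (0 OR NOT 0)) -> 1
  row 25 [11001]: (((1 AND 1) OR (0 XOR 0)) OR (1 OR NOT 0)) -> 1
  row 26 [11010]: (((0 AND 1) OR (0 XOR 0)) OR (0 OR NOT 1)) -> 0
  row 27 [11011]: (((1 AND 1) OR (0 XOR 0)) OR (1 OR NOT 1)) -> 1
  row 28 [11100]: (((0 AND 1) OR (1 XOR 1)) OR (0 OR NOT 0)) -> 1
  row 29 [11101]: (((1 AND 1) OR (1 XOR 1)) OR (1 OR NOT 0)) -> 1
  row 30 [11110]: (((0 AND 1) OR (1 XOR 1)) OR (0 OR NOT 1)) -> 0
  row 31 [11111]: (((1 AND 1) OR (1 XOR 1)) OR (1 OR NOT 1)) -> 1
Full result column, 4 rows per line (a,b,c fixed per line; d,e runs 00..11 left to right):
  rows 0-3 [a,b,c=000]: 1101  = hex D
  rows 4-7 [a,b,c=001]: 1101  = hex D
  rows 8-11 [a,b,c=010]: 1101  = hex D
  rows 12-15 [a,b,c=011]: 1101  = hex D
  rows 16-19 [a,b,c=100]: 1101  = hex D
  rows 20-23 [a,b,c=101]: 1101  = hex D
  rows 24-27 [a,b,c=110]: 1101  = hex D
  rows 28-31 [a,b,c=111]: 1101  = hex D
Output column (row 0 .. row 31) = 11011101110111011101110111011101
Output column grouped in 4s = 1101 1101 1101 1101 1101 1101 1101 1101 = 0xDDDDDDDD
Convert to decimal digit by digit (value = value*16 + digit):
  D -> 13
  13*16 + 13 (D) = 221
  221*16 + 13 (D) = 3549
  3549*16 + 13 (D) = 56797
  56797*16 + 13 (D) = 908765
  908765*16 + 13 (D) = 14540253
  14540253*16 + 13 (D) = 232644061
  232644061*16 + 13 (D) = 3722304989
Decimal = 3722304989

3722304989
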